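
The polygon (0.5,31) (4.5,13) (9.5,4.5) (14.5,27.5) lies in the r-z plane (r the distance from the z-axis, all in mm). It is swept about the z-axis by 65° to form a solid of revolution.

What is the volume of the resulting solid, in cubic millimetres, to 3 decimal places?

Volume = 1726.229 mm³

Profile (r,z), 4 vertices: (0.5,31) (4.5,13) (9.5,4.5) (14.5,27.5)
edge 0: (0.5,31)→(4.5,13)  cross = 0.5·13 − 4.5·31 = -133.0000; (r_i+r_j)·cross = 5·-133.0000 = -665.0000
edge 1: (4.5,13)→(9.5,4.5)  cross = 4.5·4.5 − 9.5·13 = -103.2500; (r_i+r_j)·cross = 14·-103.2500 = -1445.5000
edge 2: (9.5,4.5)→(14.5,27.5)  cross = 9.5·27.5 − 14.5·4.5 = 196.0000; (r_i+r_j)·cross = 24·196.0000 = 4704.0000
edge 3: (14.5,27.5)→(0.5,31)  cross = 14.5·31 − 0.5·27.5 = 435.7500; (r_i+r_j)·cross = 15·435.7500 = 6536.2500
Σcross = 395.5000 → A = |Σcross|/2 = 197.7500 mm²
Σ(r_i+r_j)·cross = 9129.7500 → first moment M = |Σ|/6 = 1521.6250
R_c = M/A = 1521.6250/197.7500 = 7.6947 mm
θ = 65° = 1.134464 rad
V = θ·R_c·A = 1.134464·7.6947·197.7500 = 1726.229 mm³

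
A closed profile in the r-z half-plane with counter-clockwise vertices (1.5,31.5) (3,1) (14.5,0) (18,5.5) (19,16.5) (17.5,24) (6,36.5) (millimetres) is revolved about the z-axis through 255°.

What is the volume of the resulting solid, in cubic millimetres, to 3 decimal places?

Volume = 20606.415 mm³

Profile (r,z), 7 vertices: (1.5,31.5) (3,1) (14.5,0) (18,5.5) (19,16.5) (17.5,24) (6,36.5)
edge 0: (1.5,31.5)→(3,1)  cross = 1.5·1 − 3·31.5 = -93.0000; (r_i+r_j)·cross = 4.5·-93.0000 = -418.5000
edge 1: (3,1)→(14.5,0)  cross = 3·0 − 14.5·1 = -14.5000; (r_i+r_j)·cross = 17.5·-14.5000 = -253.7500
edge 2: (14.5,0)→(18,5.5)  cross = 14.5·5.5 − 18·0 = 79.7500; (r_i+r_j)·cross = 32.5·79.7500 = 2591.8750
edge 3: (18,5.5)→(19,16.5)  cross = 18·16.5 − 19·5.5 = 192.5000; (r_i+r_j)·cross = 37·192.5000 = 7122.5000
edge 4: (19,16.5)→(17.5,24)  cross = 19·24 − 17.5·16.5 = 167.2500; (r_i+r_j)·cross = 36.5·167.2500 = 6104.6250
edge 5: (17.5,24)→(6,36.5)  cross = 17.5·36.5 − 6·24 = 494.7500; (r_i+r_j)·cross = 23.5·494.7500 = 11626.6250
edge 6: (6,36.5)→(1.5,31.5)  cross = 6·31.5 − 1.5·36.5 = 134.2500; (r_i+r_j)·cross = 7.5·134.2500 = 1006.8750
Σcross = 961.0000 → A = |Σcross|/2 = 480.5000 mm²
Σ(r_i+r_j)·cross = 27780.2500 → first moment M = |Σ|/6 = 4630.0417
R_c = M/A = 4630.0417/480.5000 = 9.6359 mm
θ = 255° = 4.450590 rad
V = θ·R_c·A = 4.450590·9.6359·480.5000 = 20606.415 mm³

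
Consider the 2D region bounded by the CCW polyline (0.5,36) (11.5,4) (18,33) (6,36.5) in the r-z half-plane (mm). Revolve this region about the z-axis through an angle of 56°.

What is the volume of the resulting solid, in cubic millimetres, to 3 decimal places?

Profile (r,z), 4 vertices: (0.5,36) (11.5,4) (18,33) (6,36.5)
edge 0: (0.5,36)→(11.5,4)  cross = 0.5·4 − 11.5·36 = -412.0000; (r_i+r_j)·cross = 12·-412.0000 = -4944.0000
edge 1: (11.5,4)→(18,33)  cross = 11.5·33 − 18·4 = 307.5000; (r_i+r_j)·cross = 29.5·307.5000 = 9071.2500
edge 2: (18,33)→(6,36.5)  cross = 18·36.5 − 6·33 = 459.0000; (r_i+r_j)·cross = 24·459.0000 = 11016.0000
edge 3: (6,36.5)→(0.5,36)  cross = 6·36 − 0.5·36.5 = 197.7500; (r_i+r_j)·cross = 6.5·197.7500 = 1285.3750
Σcross = 552.2500 → A = |Σcross|/2 = 276.1250 mm²
Σ(r_i+r_j)·cross = 16428.6250 → first moment M = |Σ|/6 = 2738.1042
R_c = M/A = 2738.1042/276.1250 = 9.9162 mm
θ = 56° = 0.977384 rad
V = θ·R_c·A = 0.977384·9.9162·276.1250 = 2676.180 mm³

Volume = 2676.180 mm³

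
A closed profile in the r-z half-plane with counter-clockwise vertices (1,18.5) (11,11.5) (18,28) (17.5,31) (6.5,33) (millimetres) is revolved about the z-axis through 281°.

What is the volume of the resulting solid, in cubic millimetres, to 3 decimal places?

Profile (r,z), 5 vertices: (1,18.5) (11,11.5) (18,28) (17.5,31) (6.5,33)
edge 0: (1,18.5)→(11,11.5)  cross = 1·11.5 − 11·18.5 = -192.0000; (r_i+r_j)·cross = 12·-192.0000 = -2304.0000
edge 1: (11,11.5)→(18,28)  cross = 11·28 − 18·11.5 = 101.0000; (r_i+r_j)·cross = 29·101.0000 = 2929.0000
edge 2: (18,28)→(17.5,31)  cross = 18·31 − 17.5·28 = 68.0000; (r_i+r_j)·cross = 35.5·68.0000 = 2414.0000
edge 3: (17.5,31)→(6.5,33)  cross = 17.5·33 − 6.5·31 = 376.0000; (r_i+r_j)·cross = 24·376.0000 = 9024.0000
edge 4: (6.5,33)→(1,18.5)  cross = 6.5·18.5 − 1·33 = 87.2500; (r_i+r_j)·cross = 7.5·87.2500 = 654.3750
Σcross = 440.2500 → A = |Σcross|/2 = 220.1250 mm²
Σ(r_i+r_j)·cross = 12717.3750 → first moment M = |Σ|/6 = 2119.5625
R_c = M/A = 2119.5625/220.1250 = 9.6289 mm
θ = 281° = 4.904375 rad
V = θ·R_c·A = 4.904375·9.6289·220.1250 = 10395.130 mm³

Volume = 10395.130 mm³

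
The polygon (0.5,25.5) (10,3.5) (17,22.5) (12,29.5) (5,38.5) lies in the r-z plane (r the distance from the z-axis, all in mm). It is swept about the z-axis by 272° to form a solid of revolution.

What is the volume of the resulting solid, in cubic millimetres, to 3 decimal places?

Profile (r,z), 5 vertices: (0.5,25.5) (10,3.5) (17,22.5) (12,29.5) (5,38.5)
edge 0: (0.5,25.5)→(10,3.5)  cross = 0.5·3.5 − 10·25.5 = -253.2500; (r_i+r_j)·cross = 10.5·-253.2500 = -2659.1250
edge 1: (10,3.5)→(17,22.5)  cross = 10·22.5 − 17·3.5 = 165.5000; (r_i+r_j)·cross = 27·165.5000 = 4468.5000
edge 2: (17,22.5)→(12,29.5)  cross = 17·29.5 − 12·22.5 = 231.5000; (r_i+r_j)·cross = 29·231.5000 = 6713.5000
edge 3: (12,29.5)→(5,38.5)  cross = 12·38.5 − 5·29.5 = 314.5000; (r_i+r_j)·cross = 17·314.5000 = 5346.5000
edge 4: (5,38.5)→(0.5,25.5)  cross = 5·25.5 − 0.5·38.5 = 108.2500; (r_i+r_j)·cross = 5.5·108.2500 = 595.3750
Σcross = 566.5000 → A = |Σcross|/2 = 283.2500 mm²
Σ(r_i+r_j)·cross = 14464.7500 → first moment M = |Σ|/6 = 2410.7917
R_c = M/A = 2410.7917/283.2500 = 8.5112 mm
θ = 272° = 4.747296 rad
V = θ·R_c·A = 4.747296·8.5112·283.2500 = 11444.741 mm³

Volume = 11444.741 mm³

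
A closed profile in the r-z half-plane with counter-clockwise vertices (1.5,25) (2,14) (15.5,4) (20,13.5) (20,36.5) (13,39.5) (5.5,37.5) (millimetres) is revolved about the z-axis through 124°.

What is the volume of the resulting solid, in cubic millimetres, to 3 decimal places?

Volume = 12700.025 mm³

Profile (r,z), 7 vertices: (1.5,25) (2,14) (15.5,4) (20,13.5) (20,36.5) (13,39.5) (5.5,37.5)
edge 0: (1.5,25)→(2,14)  cross = 1.5·14 − 2·25 = -29.0000; (r_i+r_j)·cross = 3.5·-29.0000 = -101.5000
edge 1: (2,14)→(15.5,4)  cross = 2·4 − 15.5·14 = -209.0000; (r_i+r_j)·cross = 17.5·-209.0000 = -3657.5000
edge 2: (15.5,4)→(20,13.5)  cross = 15.5·13.5 − 20·4 = 129.2500; (r_i+r_j)·cross = 35.5·129.2500 = 4588.3750
edge 3: (20,13.5)→(20,36.5)  cross = 20·36.5 − 20·13.5 = 460.0000; (r_i+r_j)·cross = 40·460.0000 = 18400.0000
edge 4: (20,36.5)→(13,39.5)  cross = 20·39.5 − 13·36.5 = 315.5000; (r_i+r_j)·cross = 33·315.5000 = 10411.5000
edge 5: (13,39.5)→(5.5,37.5)  cross = 13·37.5 − 5.5·39.5 = 270.2500; (r_i+r_j)·cross = 18.5·270.2500 = 4999.6250
edge 6: (5.5,37.5)→(1.5,25)  cross = 5.5·25 − 1.5·37.5 = 81.2500; (r_i+r_j)·cross = 7·81.2500 = 568.7500
Σcross = 1018.2500 → A = |Σcross|/2 = 509.1250 mm²
Σ(r_i+r_j)·cross = 35209.2500 → first moment M = |Σ|/6 = 5868.2083
R_c = M/A = 5868.2083/509.1250 = 11.5261 mm
θ = 124° = 2.164208 rad
V = θ·R_c·A = 2.164208·11.5261·509.1250 = 12700.025 mm³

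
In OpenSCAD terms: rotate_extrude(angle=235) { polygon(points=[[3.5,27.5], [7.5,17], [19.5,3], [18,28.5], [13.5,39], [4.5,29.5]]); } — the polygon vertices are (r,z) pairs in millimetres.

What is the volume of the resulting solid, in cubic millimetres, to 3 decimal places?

Profile (r,z), 6 vertices: (3.5,27.5) (7.5,17) (19.5,3) (18,28.5) (13.5,39) (4.5,29.5)
edge 0: (3.5,27.5)→(7.5,17)  cross = 3.5·17 − 7.5·27.5 = -146.7500; (r_i+r_j)·cross = 11·-146.7500 = -1614.2500
edge 1: (7.5,17)→(19.5,3)  cross = 7.5·3 − 19.5·17 = -309.0000; (r_i+r_j)·cross = 27·-309.0000 = -8343.0000
edge 2: (19.5,3)→(18,28.5)  cross = 19.5·28.5 − 18·3 = 501.7500; (r_i+r_j)·cross = 37.5·501.7500 = 18815.6250
edge 3: (18,28.5)→(13.5,39)  cross = 18·39 − 13.5·28.5 = 317.2500; (r_i+r_j)·cross = 31.5·317.2500 = 9993.3750
edge 4: (13.5,39)→(4.5,29.5)  cross = 13.5·29.5 − 4.5·39 = 222.7500; (r_i+r_j)·cross = 18·222.7500 = 4009.5000
edge 5: (4.5,29.5)→(3.5,27.5)  cross = 4.5·27.5 − 3.5·29.5 = 20.5000; (r_i+r_j)·cross = 8·20.5000 = 164.0000
Σcross = 606.5000 → A = |Σcross|/2 = 303.2500 mm²
Σ(r_i+r_j)·cross = 23025.2500 → first moment M = |Σ|/6 = 3837.5417
R_c = M/A = 3837.5417/303.2500 = 12.6547 mm
θ = 235° = 4.101524 rad
V = θ·R_c·A = 4.101524·12.6547·303.2500 = 15739.768 mm³

Volume = 15739.768 mm³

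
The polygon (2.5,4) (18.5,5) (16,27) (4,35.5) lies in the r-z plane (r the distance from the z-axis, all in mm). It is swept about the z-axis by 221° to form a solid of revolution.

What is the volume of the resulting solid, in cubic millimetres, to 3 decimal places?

Profile (r,z), 4 vertices: (2.5,4) (18.5,5) (16,27) (4,35.5)
edge 0: (2.5,4)→(18.5,5)  cross = 2.5·5 − 18.5·4 = -61.5000; (r_i+r_j)·cross = 21·-61.5000 = -1291.5000
edge 1: (18.5,5)→(16,27)  cross = 18.5·27 − 16·5 = 419.5000; (r_i+r_j)·cross = 34.5·419.5000 = 14472.7500
edge 2: (16,27)→(4,35.5)  cross = 16·35.5 − 4·27 = 460.0000; (r_i+r_j)·cross = 20·460.0000 = 9200.0000
edge 3: (4,35.5)→(2.5,4)  cross = 4·4 − 2.5·35.5 = -72.7500; (r_i+r_j)·cross = 6.5·-72.7500 = -472.8750
Σcross = 745.2500 → A = |Σcross|/2 = 372.6250 mm²
Σ(r_i+r_j)·cross = 21908.3750 → first moment M = |Σ|/6 = 3651.3958
R_c = M/A = 3651.3958/372.6250 = 9.7991 mm
θ = 221° = 3.857178 rad
V = θ·R_c·A = 3.857178·9.7991·372.6250 = 14084.082 mm³

Volume = 14084.082 mm³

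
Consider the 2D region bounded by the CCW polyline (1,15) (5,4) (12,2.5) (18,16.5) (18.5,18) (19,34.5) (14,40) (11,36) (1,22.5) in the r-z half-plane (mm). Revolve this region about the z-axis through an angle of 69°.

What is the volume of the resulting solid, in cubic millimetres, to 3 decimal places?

Volume = 5744.051 mm³

Profile (r,z), 9 vertices: (1,15) (5,4) (12,2.5) (18,16.5) (18.5,18) (19,34.5) (14,40) (11,36) (1,22.5)
edge 0: (1,15)→(5,4)  cross = 1·4 − 5·15 = -71.0000; (r_i+r_j)·cross = 6·-71.0000 = -426.0000
edge 1: (5,4)→(12,2.5)  cross = 5·2.5 − 12·4 = -35.5000; (r_i+r_j)·cross = 17·-35.5000 = -603.5000
edge 2: (12,2.5)→(18,16.5)  cross = 12·16.5 − 18·2.5 = 153.0000; (r_i+r_j)·cross = 30·153.0000 = 4590.0000
edge 3: (18,16.5)→(18.5,18)  cross = 18·18 − 18.5·16.5 = 18.7500; (r_i+r_j)·cross = 36.5·18.7500 = 684.3750
edge 4: (18.5,18)→(19,34.5)  cross = 18.5·34.5 − 19·18 = 296.2500; (r_i+r_j)·cross = 37.5·296.2500 = 11109.3750
edge 5: (19,34.5)→(14,40)  cross = 19·40 − 14·34.5 = 277.0000; (r_i+r_j)·cross = 33·277.0000 = 9141.0000
edge 6: (14,40)→(11,36)  cross = 14·36 − 11·40 = 64.0000; (r_i+r_j)·cross = 25·64.0000 = 1600.0000
edge 7: (11,36)→(1,22.5)  cross = 11·22.5 − 1·36 = 211.5000; (r_i+r_j)·cross = 12·211.5000 = 2538.0000
edge 8: (1,22.5)→(1,15)  cross = 1·15 − 1·22.5 = -7.5000; (r_i+r_j)·cross = 2·-7.5000 = -15.0000
Σcross = 906.5000 → A = |Σcross|/2 = 453.2500 mm²
Σ(r_i+r_j)·cross = 28618.2500 → first moment M = |Σ|/6 = 4769.7083
R_c = M/A = 4769.7083/453.2500 = 10.5233 mm
θ = 69° = 1.204277 rad
V = θ·R_c·A = 1.204277·10.5233·453.2500 = 5744.051 mm³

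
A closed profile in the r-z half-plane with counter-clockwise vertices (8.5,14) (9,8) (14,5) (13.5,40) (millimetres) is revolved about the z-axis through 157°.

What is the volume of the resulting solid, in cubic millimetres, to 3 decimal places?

Volume = 3500.906 mm³

Profile (r,z), 4 vertices: (8.5,14) (9,8) (14,5) (13.5,40)
edge 0: (8.5,14)→(9,8)  cross = 8.5·8 − 9·14 = -58.0000; (r_i+r_j)·cross = 17.5·-58.0000 = -1015.0000
edge 1: (9,8)→(14,5)  cross = 9·5 − 14·8 = -67.0000; (r_i+r_j)·cross = 23·-67.0000 = -1541.0000
edge 2: (14,5)→(13.5,40)  cross = 14·40 − 13.5·5 = 492.5000; (r_i+r_j)·cross = 27.5·492.5000 = 13543.7500
edge 3: (13.5,40)→(8.5,14)  cross = 13.5·14 − 8.5·40 = -151.0000; (r_i+r_j)·cross = 22·-151.0000 = -3322.0000
Σcross = 216.5000 → A = |Σcross|/2 = 108.2500 mm²
Σ(r_i+r_j)·cross = 7665.7500 → first moment M = |Σ|/6 = 1277.6250
R_c = M/A = 1277.6250/108.2500 = 11.8025 mm
θ = 157° = 2.740167 rad
V = θ·R_c·A = 2.740167·11.8025·108.2500 = 3500.906 mm³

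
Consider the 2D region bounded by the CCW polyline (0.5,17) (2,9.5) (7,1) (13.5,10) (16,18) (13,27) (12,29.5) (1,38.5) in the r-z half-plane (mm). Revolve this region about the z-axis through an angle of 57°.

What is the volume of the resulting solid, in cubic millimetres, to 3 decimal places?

Volume = 2620.029 mm³

Profile (r,z), 8 vertices: (0.5,17) (2,9.5) (7,1) (13.5,10) (16,18) (13,27) (12,29.5) (1,38.5)
edge 0: (0.5,17)→(2,9.5)  cross = 0.5·9.5 − 2·17 = -29.2500; (r_i+r_j)·cross = 2.5·-29.2500 = -73.1250
edge 1: (2,9.5)→(7,1)  cross = 2·1 − 7·9.5 = -64.5000; (r_i+r_j)·cross = 9·-64.5000 = -580.5000
edge 2: (7,1)→(13.5,10)  cross = 7·10 − 13.5·1 = 56.5000; (r_i+r_j)·cross = 20.5·56.5000 = 1158.2500
edge 3: (13.5,10)→(16,18)  cross = 13.5·18 − 16·10 = 83.0000; (r_i+r_j)·cross = 29.5·83.0000 = 2448.5000
edge 4: (16,18)→(13,27)  cross = 16·27 − 13·18 = 198.0000; (r_i+r_j)·cross = 29·198.0000 = 5742.0000
edge 5: (13,27)→(12,29.5)  cross = 13·29.5 − 12·27 = 59.5000; (r_i+r_j)·cross = 25·59.5000 = 1487.5000
edge 6: (12,29.5)→(1,38.5)  cross = 12·38.5 − 1·29.5 = 432.5000; (r_i+r_j)·cross = 13·432.5000 = 5622.5000
edge 7: (1,38.5)→(0.5,17)  cross = 1·17 − 0.5·38.5 = -2.2500; (r_i+r_j)·cross = 1.5·-2.2500 = -3.3750
Σcross = 733.5000 → A = |Σcross|/2 = 366.7500 mm²
Σ(r_i+r_j)·cross = 15801.7500 → first moment M = |Σ|/6 = 2633.6250
R_c = M/A = 2633.6250/366.7500 = 7.1810 mm
θ = 57° = 0.994838 rad
V = θ·R_c·A = 0.994838·7.1810·366.7500 = 2620.029 mm³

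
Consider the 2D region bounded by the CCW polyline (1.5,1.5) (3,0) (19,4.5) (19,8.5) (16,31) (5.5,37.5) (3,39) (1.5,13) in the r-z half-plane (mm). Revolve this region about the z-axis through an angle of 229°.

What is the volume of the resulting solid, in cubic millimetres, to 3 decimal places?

Volume = 19305.562 mm³

Profile (r,z), 8 vertices: (1.5,1.5) (3,0) (19,4.5) (19,8.5) (16,31) (5.5,37.5) (3,39) (1.5,13)
edge 0: (1.5,1.5)→(3,0)  cross = 1.5·0 − 3·1.5 = -4.5000; (r_i+r_j)·cross = 4.5·-4.5000 = -20.2500
edge 1: (3,0)→(19,4.5)  cross = 3·4.5 − 19·0 = 13.5000; (r_i+r_j)·cross = 22·13.5000 = 297.0000
edge 2: (19,4.5)→(19,8.5)  cross = 19·8.5 − 19·4.5 = 76.0000; (r_i+r_j)·cross = 38·76.0000 = 2888.0000
edge 3: (19,8.5)→(16,31)  cross = 19·31 − 16·8.5 = 453.0000; (r_i+r_j)·cross = 35·453.0000 = 15855.0000
edge 4: (16,31)→(5.5,37.5)  cross = 16·37.5 − 5.5·31 = 429.5000; (r_i+r_j)·cross = 21.5·429.5000 = 9234.2500
edge 5: (5.5,37.5)→(3,39)  cross = 5.5·39 − 3·37.5 = 102.0000; (r_i+r_j)·cross = 8.5·102.0000 = 867.0000
edge 6: (3,39)→(1.5,13)  cross = 3·13 − 1.5·39 = -19.5000; (r_i+r_j)·cross = 4.5·-19.5000 = -87.7500
edge 7: (1.5,13)→(1.5,1.5)  cross = 1.5·1.5 − 1.5·13 = -17.2500; (r_i+r_j)·cross = 3·-17.2500 = -51.7500
Σcross = 1032.7500 → A = |Σcross|/2 = 516.3750 mm²
Σ(r_i+r_j)·cross = 28981.5000 → first moment M = |Σ|/6 = 4830.2500
R_c = M/A = 4830.2500/516.3750 = 9.3542 mm
θ = 229° = 3.996804 rad
V = θ·R_c·A = 3.996804·9.3542·516.3750 = 19305.562 mm³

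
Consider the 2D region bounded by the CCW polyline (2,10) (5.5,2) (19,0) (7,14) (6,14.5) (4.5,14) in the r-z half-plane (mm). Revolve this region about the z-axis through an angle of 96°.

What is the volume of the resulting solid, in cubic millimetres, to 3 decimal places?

Profile (r,z), 6 vertices: (2,10) (5.5,2) (19,0) (7,14) (6,14.5) (4.5,14)
edge 0: (2,10)→(5.5,2)  cross = 2·2 − 5.5·10 = -51.0000; (r_i+r_j)·cross = 7.5·-51.0000 = -382.5000
edge 1: (5.5,2)→(19,0)  cross = 5.5·0 − 19·2 = -38.0000; (r_i+r_j)·cross = 24.5·-38.0000 = -931.0000
edge 2: (19,0)→(7,14)  cross = 19·14 − 7·0 = 266.0000; (r_i+r_j)·cross = 26·266.0000 = 6916.0000
edge 3: (7,14)→(6,14.5)  cross = 7·14.5 − 6·14 = 17.5000; (r_i+r_j)·cross = 13·17.5000 = 227.5000
edge 4: (6,14.5)→(4.5,14)  cross = 6·14 − 4.5·14.5 = 18.7500; (r_i+r_j)·cross = 10.5·18.7500 = 196.8750
edge 5: (4.5,14)→(2,10)  cross = 4.5·10 − 2·14 = 17.0000; (r_i+r_j)·cross = 6.5·17.0000 = 110.5000
Σcross = 230.2500 → A = |Σcross|/2 = 115.1250 mm²
Σ(r_i+r_j)·cross = 6137.3750 → first moment M = |Σ|/6 = 1022.8958
R_c = M/A = 1022.8958/115.1250 = 8.8851 mm
θ = 96° = 1.675516 rad
V = θ·R_c·A = 1.675516·8.8851·115.1250 = 1713.878 mm³

Volume = 1713.878 mm³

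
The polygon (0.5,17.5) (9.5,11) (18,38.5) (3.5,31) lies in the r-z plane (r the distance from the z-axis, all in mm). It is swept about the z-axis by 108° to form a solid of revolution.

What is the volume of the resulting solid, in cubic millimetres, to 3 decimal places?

Volume = 3860.546 mm³

Profile (r,z), 4 vertices: (0.5,17.5) (9.5,11) (18,38.5) (3.5,31)
edge 0: (0.5,17.5)→(9.5,11)  cross = 0.5·11 − 9.5·17.5 = -160.7500; (r_i+r_j)·cross = 10·-160.7500 = -1607.5000
edge 1: (9.5,11)→(18,38.5)  cross = 9.5·38.5 − 18·11 = 167.7500; (r_i+r_j)·cross = 27.5·167.7500 = 4613.1250
edge 2: (18,38.5)→(3.5,31)  cross = 18·31 − 3.5·38.5 = 423.2500; (r_i+r_j)·cross = 21.5·423.2500 = 9099.8750
edge 3: (3.5,31)→(0.5,17.5)  cross = 3.5·17.5 − 0.5·31 = 45.7500; (r_i+r_j)·cross = 4·45.7500 = 183.0000
Σcross = 476.0000 → A = |Σcross|/2 = 238.0000 mm²
Σ(r_i+r_j)·cross = 12288.5000 → first moment M = |Σ|/6 = 2048.0833
R_c = M/A = 2048.0833/238.0000 = 8.6054 mm
θ = 108° = 1.884956 rad
V = θ·R_c·A = 1.884956·8.6054·238.0000 = 3860.546 mm³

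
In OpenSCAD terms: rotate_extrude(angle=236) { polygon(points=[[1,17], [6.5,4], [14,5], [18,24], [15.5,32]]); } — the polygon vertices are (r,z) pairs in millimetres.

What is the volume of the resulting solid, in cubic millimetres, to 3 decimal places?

Volume = 11838.798 mm³

Profile (r,z), 5 vertices: (1,17) (6.5,4) (14,5) (18,24) (15.5,32)
edge 0: (1,17)→(6.5,4)  cross = 1·4 − 6.5·17 = -106.5000; (r_i+r_j)·cross = 7.5·-106.5000 = -798.7500
edge 1: (6.5,4)→(14,5)  cross = 6.5·5 − 14·4 = -23.5000; (r_i+r_j)·cross = 20.5·-23.5000 = -481.7500
edge 2: (14,5)→(18,24)  cross = 14·24 − 18·5 = 246.0000; (r_i+r_j)·cross = 32·246.0000 = 7872.0000
edge 3: (18,24)→(15.5,32)  cross = 18·32 − 15.5·24 = 204.0000; (r_i+r_j)·cross = 33.5·204.0000 = 6834.0000
edge 4: (15.5,32)→(1,17)  cross = 15.5·17 − 1·32 = 231.5000; (r_i+r_j)·cross = 16.5·231.5000 = 3819.7500
Σcross = 551.5000 → A = |Σcross|/2 = 275.7500 mm²
Σ(r_i+r_j)·cross = 17245.2500 → first moment M = |Σ|/6 = 2874.2083
R_c = M/A = 2874.2083/275.7500 = 10.4232 mm
θ = 236° = 4.118977 rad
V = θ·R_c·A = 4.118977·10.4232·275.7500 = 11838.798 mm³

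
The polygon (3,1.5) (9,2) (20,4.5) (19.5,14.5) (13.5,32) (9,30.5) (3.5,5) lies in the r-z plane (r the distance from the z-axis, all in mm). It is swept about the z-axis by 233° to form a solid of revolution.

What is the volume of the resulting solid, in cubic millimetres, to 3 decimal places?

Volume = 16262.910 mm³

Profile (r,z), 7 vertices: (3,1.5) (9,2) (20,4.5) (19.5,14.5) (13.5,32) (9,30.5) (3.5,5)
edge 0: (3,1.5)→(9,2)  cross = 3·2 − 9·1.5 = -7.5000; (r_i+r_j)·cross = 12·-7.5000 = -90.0000
edge 1: (9,2)→(20,4.5)  cross = 9·4.5 − 20·2 = 0.5000; (r_i+r_j)·cross = 29·0.5000 = 14.5000
edge 2: (20,4.5)→(19.5,14.5)  cross = 20·14.5 − 19.5·4.5 = 202.2500; (r_i+r_j)·cross = 39.5·202.2500 = 7988.8750
edge 3: (19.5,14.5)→(13.5,32)  cross = 19.5·32 − 13.5·14.5 = 428.2500; (r_i+r_j)·cross = 33·428.2500 = 14132.2500
edge 4: (13.5,32)→(9,30.5)  cross = 13.5·30.5 − 9·32 = 123.7500; (r_i+r_j)·cross = 22.5·123.7500 = 2784.3750
edge 5: (9,30.5)→(3.5,5)  cross = 9·5 − 3.5·30.5 = -61.7500; (r_i+r_j)·cross = 12.5·-61.7500 = -771.8750
edge 6: (3.5,5)→(3,1.5)  cross = 3.5·1.5 − 3·5 = -9.7500; (r_i+r_j)·cross = 6.5·-9.7500 = -63.3750
Σcross = 675.7500 → A = |Σcross|/2 = 337.8750 mm²
Σ(r_i+r_j)·cross = 23994.7500 → first moment M = |Σ|/6 = 3999.1250
R_c = M/A = 3999.1250/337.8750 = 11.8361 mm
θ = 233° = 4.066617 rad
V = θ·R_c·A = 4.066617·11.8361·337.8750 = 16262.910 mm³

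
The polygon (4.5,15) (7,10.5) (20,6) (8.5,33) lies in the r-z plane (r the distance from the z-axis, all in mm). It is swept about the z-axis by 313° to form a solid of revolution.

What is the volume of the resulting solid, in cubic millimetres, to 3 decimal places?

Volume = 10819.576 mm³

Profile (r,z), 4 vertices: (4.5,15) (7,10.5) (20,6) (8.5,33)
edge 0: (4.5,15)→(7,10.5)  cross = 4.5·10.5 − 7·15 = -57.7500; (r_i+r_j)·cross = 11.5·-57.7500 = -664.1250
edge 1: (7,10.5)→(20,6)  cross = 7·6 − 20·10.5 = -168.0000; (r_i+r_j)·cross = 27·-168.0000 = -4536.0000
edge 2: (20,6)→(8.5,33)  cross = 20·33 − 8.5·6 = 609.0000; (r_i+r_j)·cross = 28.5·609.0000 = 17356.5000
edge 3: (8.5,33)→(4.5,15)  cross = 8.5·15 − 4.5·33 = -21.0000; (r_i+r_j)·cross = 13·-21.0000 = -273.0000
Σcross = 362.2500 → A = |Σcross|/2 = 181.1250 mm²
Σ(r_i+r_j)·cross = 11883.3750 → first moment M = |Σ|/6 = 1980.5625
R_c = M/A = 1980.5625/181.1250 = 10.9348 mm
θ = 313° = 5.462881 rad
V = θ·R_c·A = 5.462881·10.9348·181.1250 = 10819.576 mm³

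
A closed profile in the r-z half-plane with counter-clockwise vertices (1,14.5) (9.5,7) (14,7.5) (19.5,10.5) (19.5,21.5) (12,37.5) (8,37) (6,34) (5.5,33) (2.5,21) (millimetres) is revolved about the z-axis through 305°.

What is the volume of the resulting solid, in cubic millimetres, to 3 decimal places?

Volume = 22464.466 mm³

Profile (r,z), 10 vertices: (1,14.5) (9.5,7) (14,7.5) (19.5,10.5) (19.5,21.5) (12,37.5) (8,37) (6,34) (5.5,33) (2.5,21)
edge 0: (1,14.5)→(9.5,7)  cross = 1·7 − 9.5·14.5 = -130.7500; (r_i+r_j)·cross = 10.5·-130.7500 = -1372.8750
edge 1: (9.5,7)→(14,7.5)  cross = 9.5·7.5 − 14·7 = -26.7500; (r_i+r_j)·cross = 23.5·-26.7500 = -628.6250
edge 2: (14,7.5)→(19.5,10.5)  cross = 14·10.5 − 19.5·7.5 = 0.7500; (r_i+r_j)·cross = 33.5·0.7500 = 25.1250
edge 3: (19.5,10.5)→(19.5,21.5)  cross = 19.5·21.5 − 19.5·10.5 = 214.5000; (r_i+r_j)·cross = 39·214.5000 = 8365.5000
edge 4: (19.5,21.5)→(12,37.5)  cross = 19.5·37.5 − 12·21.5 = 473.2500; (r_i+r_j)·cross = 31.5·473.2500 = 14907.3750
edge 5: (12,37.5)→(8,37)  cross = 12·37 − 8·37.5 = 144.0000; (r_i+r_j)·cross = 20·144.0000 = 2880.0000
edge 6: (8,37)→(6,34)  cross = 8·34 − 6·37 = 50.0000; (r_i+r_j)·cross = 14·50.0000 = 700.0000
edge 7: (6,34)→(5.5,33)  cross = 6·33 − 5.5·34 = 11.0000; (r_i+r_j)·cross = 11.5·11.0000 = 126.5000
edge 8: (5.5,33)→(2.5,21)  cross = 5.5·21 − 2.5·33 = 33.0000; (r_i+r_j)·cross = 8·33.0000 = 264.0000
edge 9: (2.5,21)→(1,14.5)  cross = 2.5·14.5 − 1·21 = 15.2500; (r_i+r_j)·cross = 3.5·15.2500 = 53.3750
Σcross = 784.2500 → A = |Σcross|/2 = 392.1250 mm²
Σ(r_i+r_j)·cross = 25320.3750 → first moment M = |Σ|/6 = 4220.0625
R_c = M/A = 4220.0625/392.1250 = 10.7620 mm
θ = 305° = 5.323254 rad
V = θ·R_c·A = 5.323254·10.7620·392.1250 = 22464.466 mm³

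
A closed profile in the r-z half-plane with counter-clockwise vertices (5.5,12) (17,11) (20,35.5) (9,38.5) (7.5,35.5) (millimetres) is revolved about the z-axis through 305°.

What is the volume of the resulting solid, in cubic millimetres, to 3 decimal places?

Volume = 20551.643 mm³

Profile (r,z), 5 vertices: (5.5,12) (17,11) (20,35.5) (9,38.5) (7.5,35.5)
edge 0: (5.5,12)→(17,11)  cross = 5.5·11 − 17·12 = -143.5000; (r_i+r_j)·cross = 22.5·-143.5000 = -3228.7500
edge 1: (17,11)→(20,35.5)  cross = 17·35.5 − 20·11 = 383.5000; (r_i+r_j)·cross = 37·383.5000 = 14189.5000
edge 2: (20,35.5)→(9,38.5)  cross = 20·38.5 − 9·35.5 = 450.5000; (r_i+r_j)·cross = 29·450.5000 = 13064.5000
edge 3: (9,38.5)→(7.5,35.5)  cross = 9·35.5 − 7.5·38.5 = 30.7500; (r_i+r_j)·cross = 16.5·30.7500 = 507.3750
edge 4: (7.5,35.5)→(5.5,12)  cross = 7.5·12 − 5.5·35.5 = -105.2500; (r_i+r_j)·cross = 13·-105.2500 = -1368.2500
Σcross = 616.0000 → A = |Σcross|/2 = 308.0000 mm²
Σ(r_i+r_j)·cross = 23164.3750 → first moment M = |Σ|/6 = 3860.7292
R_c = M/A = 3860.7292/308.0000 = 12.5348 mm
θ = 305° = 5.323254 rad
V = θ·R_c·A = 5.323254·12.5348·308.0000 = 20551.643 mm³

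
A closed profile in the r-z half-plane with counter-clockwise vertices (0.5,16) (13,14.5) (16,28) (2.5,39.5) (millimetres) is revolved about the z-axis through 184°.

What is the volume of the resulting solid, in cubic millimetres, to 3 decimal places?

Volume = 6195.672 mm³

Profile (r,z), 4 vertices: (0.5,16) (13,14.5) (16,28) (2.5,39.5)
edge 0: (0.5,16)→(13,14.5)  cross = 0.5·14.5 − 13·16 = -200.7500; (r_i+r_j)·cross = 13.5·-200.7500 = -2710.1250
edge 1: (13,14.5)→(16,28)  cross = 13·28 − 16·14.5 = 132.0000; (r_i+r_j)·cross = 29·132.0000 = 3828.0000
edge 2: (16,28)→(2.5,39.5)  cross = 16·39.5 − 2.5·28 = 562.0000; (r_i+r_j)·cross = 18.5·562.0000 = 10397.0000
edge 3: (2.5,39.5)→(0.5,16)  cross = 2.5·16 − 0.5·39.5 = 20.2500; (r_i+r_j)·cross = 3·20.2500 = 60.7500
Σcross = 513.5000 → A = |Σcross|/2 = 256.7500 mm²
Σ(r_i+r_j)·cross = 11575.6250 → first moment M = |Σ|/6 = 1929.2708
R_c = M/A = 1929.2708/256.7500 = 7.5142 mm
θ = 184° = 3.211406 rad
V = θ·R_c·A = 3.211406·7.5142·256.7500 = 6195.672 mm³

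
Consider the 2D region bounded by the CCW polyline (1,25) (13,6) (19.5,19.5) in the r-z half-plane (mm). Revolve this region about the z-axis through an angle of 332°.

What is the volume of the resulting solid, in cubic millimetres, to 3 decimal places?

Volume = 9236.663 mm³

Profile (r,z), 3 vertices: (1,25) (13,6) (19.5,19.5)
edge 0: (1,25)→(13,6)  cross = 1·6 − 13·25 = -319.0000; (r_i+r_j)·cross = 14·-319.0000 = -4466.0000
edge 1: (13,6)→(19.5,19.5)  cross = 13·19.5 − 19.5·6 = 136.5000; (r_i+r_j)·cross = 32.5·136.5000 = 4436.2500
edge 2: (19.5,19.5)→(1,25)  cross = 19.5·25 − 1·19.5 = 468.0000; (r_i+r_j)·cross = 20.5·468.0000 = 9594.0000
Σcross = 285.5000 → A = |Σcross|/2 = 142.7500 mm²
Σ(r_i+r_j)·cross = 9564.2500 → first moment M = |Σ|/6 = 1594.0417
R_c = M/A = 1594.0417/142.7500 = 11.1667 mm
θ = 332° = 5.794493 rad
V = θ·R_c·A = 5.794493·11.1667·142.7500 = 9236.663 mm³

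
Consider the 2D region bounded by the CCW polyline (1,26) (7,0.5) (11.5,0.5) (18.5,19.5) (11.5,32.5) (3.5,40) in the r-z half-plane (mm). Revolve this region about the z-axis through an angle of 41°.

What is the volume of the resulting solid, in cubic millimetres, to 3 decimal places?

Profile (r,z), 6 vertices: (1,26) (7,0.5) (11.5,0.5) (18.5,19.5) (11.5,32.5) (3.5,40)
edge 0: (1,26)→(7,0.5)  cross = 1·0.5 − 7·26 = -181.5000; (r_i+r_j)·cross = 8·-181.5000 = -1452.0000
edge 1: (7,0.5)→(11.5,0.5)  cross = 7·0.5 − 11.5·0.5 = -2.2500; (r_i+r_j)·cross = 18.5·-2.2500 = -41.6250
edge 2: (11.5,0.5)→(18.5,19.5)  cross = 11.5·19.5 − 18.5·0.5 = 215.0000; (r_i+r_j)·cross = 30·215.0000 = 6450.0000
edge 3: (18.5,19.5)→(11.5,32.5)  cross = 18.5·32.5 − 11.5·19.5 = 377.0000; (r_i+r_j)·cross = 30·377.0000 = 11310.0000
edge 4: (11.5,32.5)→(3.5,40)  cross = 11.5·40 − 3.5·32.5 = 346.2500; (r_i+r_j)·cross = 15·346.2500 = 5193.7500
edge 5: (3.5,40)→(1,26)  cross = 3.5·26 − 1·40 = 51.0000; (r_i+r_j)·cross = 4.5·51.0000 = 229.5000
Σcross = 805.5000 → A = |Σcross|/2 = 402.7500 mm²
Σ(r_i+r_j)·cross = 21689.6250 → first moment M = |Σ|/6 = 3614.9375
R_c = M/A = 3614.9375/402.7500 = 8.9756 mm
θ = 41° = 0.715585 rad
V = θ·R_c·A = 0.715585·8.9756·402.7500 = 2586.795 mm³

Volume = 2586.795 mm³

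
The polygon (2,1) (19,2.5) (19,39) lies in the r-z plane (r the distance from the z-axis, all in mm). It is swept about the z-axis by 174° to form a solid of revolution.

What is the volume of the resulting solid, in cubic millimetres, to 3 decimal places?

Volume = 12562.531 mm³

Profile (r,z), 3 vertices: (2,1) (19,2.5) (19,39)
edge 0: (2,1)→(19,2.5)  cross = 2·2.5 − 19·1 = -14.0000; (r_i+r_j)·cross = 21·-14.0000 = -294.0000
edge 1: (19,2.5)→(19,39)  cross = 19·39 − 19·2.5 = 693.5000; (r_i+r_j)·cross = 38·693.5000 = 26353.0000
edge 2: (19,39)→(2,1)  cross = 19·1 − 2·39 = -59.0000; (r_i+r_j)·cross = 21·-59.0000 = -1239.0000
Σcross = 620.5000 → A = |Σcross|/2 = 310.2500 mm²
Σ(r_i+r_j)·cross = 24820.0000 → first moment M = |Σ|/6 = 4136.6667
R_c = M/A = 4136.6667/310.2500 = 13.3333 mm
θ = 174° = 3.036873 rad
V = θ·R_c·A = 3.036873·13.3333·310.2500 = 12562.531 mm³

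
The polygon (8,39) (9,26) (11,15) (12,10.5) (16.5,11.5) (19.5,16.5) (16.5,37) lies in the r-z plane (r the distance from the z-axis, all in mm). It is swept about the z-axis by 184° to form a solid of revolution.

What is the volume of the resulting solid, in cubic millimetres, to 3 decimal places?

Profile (r,z), 7 vertices: (8,39) (9,26) (11,15) (12,10.5) (16.5,11.5) (19.5,16.5) (16.5,37)
edge 0: (8,39)→(9,26)  cross = 8·26 − 9·39 = -143.0000; (r_i+r_j)·cross = 17·-143.0000 = -2431.0000
edge 1: (9,26)→(11,15)  cross = 9·15 − 11·26 = -151.0000; (r_i+r_j)·cross = 20·-151.0000 = -3020.0000
edge 2: (11,15)→(12,10.5)  cross = 11·10.5 − 12·15 = -64.5000; (r_i+r_j)·cross = 23·-64.5000 = -1483.5000
edge 3: (12,10.5)→(16.5,11.5)  cross = 12·11.5 − 16.5·10.5 = -35.2500; (r_i+r_j)·cross = 28.5·-35.2500 = -1004.6250
edge 4: (16.5,11.5)→(19.5,16.5)  cross = 16.5·16.5 − 19.5·11.5 = 48.0000; (r_i+r_j)·cross = 36·48.0000 = 1728.0000
edge 5: (19.5,16.5)→(16.5,37)  cross = 19.5·37 − 16.5·16.5 = 449.2500; (r_i+r_j)·cross = 36·449.2500 = 16173.0000
edge 6: (16.5,37)→(8,39)  cross = 16.5·39 − 8·37 = 347.5000; (r_i+r_j)·cross = 24.5·347.5000 = 8513.7500
Σcross = 451.0000 → A = |Σcross|/2 = 225.5000 mm²
Σ(r_i+r_j)·cross = 18475.6250 → first moment M = |Σ|/6 = 3079.2708
R_c = M/A = 3079.2708/225.5000 = 13.6553 mm
θ = 184° = 3.211406 rad
V = θ·R_c·A = 3.211406·13.6553·225.5000 = 9888.788 mm³

Volume = 9888.788 mm³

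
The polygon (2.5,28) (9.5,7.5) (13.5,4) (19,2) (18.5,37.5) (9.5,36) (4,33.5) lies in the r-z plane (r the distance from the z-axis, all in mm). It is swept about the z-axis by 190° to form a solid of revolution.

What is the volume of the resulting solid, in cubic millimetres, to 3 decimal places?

Profile (r,z), 7 vertices: (2.5,28) (9.5,7.5) (13.5,4) (19,2) (18.5,37.5) (9.5,36) (4,33.5)
edge 0: (2.5,28)→(9.5,7.5)  cross = 2.5·7.5 − 9.5·28 = -247.2500; (r_i+r_j)·cross = 12·-247.2500 = -2967.0000
edge 1: (9.5,7.5)→(13.5,4)  cross = 9.5·4 − 13.5·7.5 = -63.2500; (r_i+r_j)·cross = 23·-63.2500 = -1454.7500
edge 2: (13.5,4)→(19,2)  cross = 13.5·2 − 19·4 = -49.0000; (r_i+r_j)·cross = 32.5·-49.0000 = -1592.5000
edge 3: (19,2)→(18.5,37.5)  cross = 19·37.5 − 18.5·2 = 675.5000; (r_i+r_j)·cross = 37.5·675.5000 = 25331.2500
edge 4: (18.5,37.5)→(9.5,36)  cross = 18.5·36 − 9.5·37.5 = 309.7500; (r_i+r_j)·cross = 28·309.7500 = 8673.0000
edge 5: (9.5,36)→(4,33.5)  cross = 9.5·33.5 − 4·36 = 174.2500; (r_i+r_j)·cross = 13.5·174.2500 = 2352.3750
edge 6: (4,33.5)→(2.5,28)  cross = 4·28 − 2.5·33.5 = 28.2500; (r_i+r_j)·cross = 6.5·28.2500 = 183.6250
Σcross = 828.2500 → A = |Σcross|/2 = 414.1250 mm²
Σ(r_i+r_j)·cross = 30526.0000 → first moment M = |Σ|/6 = 5087.6667
R_c = M/A = 5087.6667/414.1250 = 12.2853 mm
θ = 190° = 3.316126 rad
V = θ·R_c·A = 3.316126·12.2853·414.1250 = 16871.342 mm³

Volume = 16871.342 mm³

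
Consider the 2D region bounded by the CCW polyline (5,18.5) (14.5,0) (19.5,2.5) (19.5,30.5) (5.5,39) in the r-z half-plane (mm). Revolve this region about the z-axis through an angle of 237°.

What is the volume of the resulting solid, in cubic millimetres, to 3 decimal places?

Profile (r,z), 5 vertices: (5,18.5) (14.5,0) (19.5,2.5) (19.5,30.5) (5.5,39)
edge 0: (5,18.5)→(14.5,0)  cross = 5·0 − 14.5·18.5 = -268.2500; (r_i+r_j)·cross = 19.5·-268.2500 = -5230.8750
edge 1: (14.5,0)→(19.5,2.5)  cross = 14.5·2.5 − 19.5·0 = 36.2500; (r_i+r_j)·cross = 34·36.2500 = 1232.5000
edge 2: (19.5,2.5)→(19.5,30.5)  cross = 19.5·30.5 − 19.5·2.5 = 546.0000; (r_i+r_j)·cross = 39·546.0000 = 21294.0000
edge 3: (19.5,30.5)→(5.5,39)  cross = 19.5·39 − 5.5·30.5 = 592.7500; (r_i+r_j)·cross = 25·592.7500 = 14818.7500
edge 4: (5.5,39)→(5,18.5)  cross = 5.5·18.5 − 5·39 = -93.2500; (r_i+r_j)·cross = 10.5·-93.2500 = -979.1250
Σcross = 813.5000 → A = |Σcross|/2 = 406.7500 mm²
Σ(r_i+r_j)·cross = 31135.2500 → first moment M = |Σ|/6 = 5189.2083
R_c = M/A = 5189.2083/406.7500 = 12.7577 mm
θ = 237° = 4.136430 rad
V = θ·R_c·A = 4.136430·12.7577·406.7500 = 21464.799 mm³

Volume = 21464.799 mm³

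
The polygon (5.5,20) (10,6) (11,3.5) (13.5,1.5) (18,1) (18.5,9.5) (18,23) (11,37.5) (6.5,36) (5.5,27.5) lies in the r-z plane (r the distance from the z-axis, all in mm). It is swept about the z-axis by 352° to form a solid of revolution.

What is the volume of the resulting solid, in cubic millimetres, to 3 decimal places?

Volume = 25244.908 mm³

Profile (r,z), 10 vertices: (5.5,20) (10,6) (11,3.5) (13.5,1.5) (18,1) (18.5,9.5) (18,23) (11,37.5) (6.5,36) (5.5,27.5)
edge 0: (5.5,20)→(10,6)  cross = 5.5·6 − 10·20 = -167.0000; (r_i+r_j)·cross = 15.5·-167.0000 = -2588.5000
edge 1: (10,6)→(11,3.5)  cross = 10·3.5 − 11·6 = -31.0000; (r_i+r_j)·cross = 21·-31.0000 = -651.0000
edge 2: (11,3.5)→(13.5,1.5)  cross = 11·1.5 − 13.5·3.5 = -30.7500; (r_i+r_j)·cross = 24.5·-30.7500 = -753.3750
edge 3: (13.5,1.5)→(18,1)  cross = 13.5·1 − 18·1.5 = -13.5000; (r_i+r_j)·cross = 31.5·-13.5000 = -425.2500
edge 4: (18,1)→(18.5,9.5)  cross = 18·9.5 − 18.5·1 = 152.5000; (r_i+r_j)·cross = 36.5·152.5000 = 5566.2500
edge 5: (18.5,9.5)→(18,23)  cross = 18.5·23 − 18·9.5 = 254.5000; (r_i+r_j)·cross = 36.5·254.5000 = 9289.2500
edge 6: (18,23)→(11,37.5)  cross = 18·37.5 − 11·23 = 422.0000; (r_i+r_j)·cross = 29·422.0000 = 12238.0000
edge 7: (11,37.5)→(6.5,36)  cross = 11·36 − 6.5·37.5 = 152.2500; (r_i+r_j)·cross = 17.5·152.2500 = 2664.3750
edge 8: (6.5,36)→(5.5,27.5)  cross = 6.5·27.5 − 5.5·36 = -19.2500; (r_i+r_j)·cross = 12·-19.2500 = -231.0000
edge 9: (5.5,27.5)→(5.5,20)  cross = 5.5·20 − 5.5·27.5 = -41.2500; (r_i+r_j)·cross = 11·-41.2500 = -453.7500
Σcross = 678.5000 → A = |Σcross|/2 = 339.2500 mm²
Σ(r_i+r_j)·cross = 24655.0000 → first moment M = |Σ|/6 = 4109.1667
R_c = M/A = 4109.1667/339.2500 = 12.1125 mm
θ = 352° = 6.143559 rad
V = θ·R_c·A = 6.143559·12.1125·339.2500 = 25244.908 mm³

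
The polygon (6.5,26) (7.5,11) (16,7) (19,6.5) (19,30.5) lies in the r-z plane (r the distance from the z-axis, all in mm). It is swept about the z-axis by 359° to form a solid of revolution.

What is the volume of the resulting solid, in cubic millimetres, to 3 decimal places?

Volume = 20074.753 mm³

Profile (r,z), 5 vertices: (6.5,26) (7.5,11) (16,7) (19,6.5) (19,30.5)
edge 0: (6.5,26)→(7.5,11)  cross = 6.5·11 − 7.5·26 = -123.5000; (r_i+r_j)·cross = 14·-123.5000 = -1729.0000
edge 1: (7.5,11)→(16,7)  cross = 7.5·7 − 16·11 = -123.5000; (r_i+r_j)·cross = 23.5·-123.5000 = -2902.2500
edge 2: (16,7)→(19,6.5)  cross = 16·6.5 − 19·7 = -29.0000; (r_i+r_j)·cross = 35·-29.0000 = -1015.0000
edge 3: (19,6.5)→(19,30.5)  cross = 19·30.5 − 19·6.5 = 456.0000; (r_i+r_j)·cross = 38·456.0000 = 17328.0000
edge 4: (19,30.5)→(6.5,26)  cross = 19·26 − 6.5·30.5 = 295.7500; (r_i+r_j)·cross = 25.5·295.7500 = 7541.6250
Σcross = 475.7500 → A = |Σcross|/2 = 237.8750 mm²
Σ(r_i+r_j)·cross = 19223.3750 → first moment M = |Σ|/6 = 3203.8958
R_c = M/A = 3203.8958/237.8750 = 13.4688 mm
θ = 359° = 6.265732 rad
V = θ·R_c·A = 6.265732·13.4688·237.8750 = 20074.753 mm³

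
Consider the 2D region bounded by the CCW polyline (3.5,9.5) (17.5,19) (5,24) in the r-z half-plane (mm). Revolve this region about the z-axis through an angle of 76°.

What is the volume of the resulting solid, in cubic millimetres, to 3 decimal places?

Volume = 1084.926 mm³

Profile (r,z), 3 vertices: (3.5,9.5) (17.5,19) (5,24)
edge 0: (3.5,9.5)→(17.5,19)  cross = 3.5·19 − 17.5·9.5 = -99.7500; (r_i+r_j)·cross = 21·-99.7500 = -2094.7500
edge 1: (17.5,19)→(5,24)  cross = 17.5·24 − 5·19 = 325.0000; (r_i+r_j)·cross = 22.5·325.0000 = 7312.5000
edge 2: (5,24)→(3.5,9.5)  cross = 5·9.5 − 3.5·24 = -36.5000; (r_i+r_j)·cross = 8.5·-36.5000 = -310.2500
Σcross = 188.7500 → A = |Σcross|/2 = 94.3750 mm²
Σ(r_i+r_j)·cross = 4907.5000 → first moment M = |Σ|/6 = 817.9167
R_c = M/A = 817.9167/94.3750 = 8.6667 mm
θ = 76° = 1.326450 rad
V = θ·R_c·A = 1.326450·8.6667·94.3750 = 1084.926 mm³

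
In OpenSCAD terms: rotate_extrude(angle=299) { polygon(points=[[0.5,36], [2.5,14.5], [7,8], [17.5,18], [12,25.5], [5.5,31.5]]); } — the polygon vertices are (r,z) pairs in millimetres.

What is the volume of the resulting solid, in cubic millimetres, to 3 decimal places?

Volume = 9289.861 mm³

Profile (r,z), 6 vertices: (0.5,36) (2.5,14.5) (7,8) (17.5,18) (12,25.5) (5.5,31.5)
edge 0: (0.5,36)→(2.5,14.5)  cross = 0.5·14.5 − 2.5·36 = -82.7500; (r_i+r_j)·cross = 3·-82.7500 = -248.2500
edge 1: (2.5,14.5)→(7,8)  cross = 2.5·8 − 7·14.5 = -81.5000; (r_i+r_j)·cross = 9.5·-81.5000 = -774.2500
edge 2: (7,8)→(17.5,18)  cross = 7·18 − 17.5·8 = -14.0000; (r_i+r_j)·cross = 24.5·-14.0000 = -343.0000
edge 3: (17.5,18)→(12,25.5)  cross = 17.5·25.5 − 12·18 = 230.2500; (r_i+r_j)·cross = 29.5·230.2500 = 6792.3750
edge 4: (12,25.5)→(5.5,31.5)  cross = 12·31.5 − 5.5·25.5 = 237.7500; (r_i+r_j)·cross = 17.5·237.7500 = 4160.6250
edge 5: (5.5,31.5)→(0.5,36)  cross = 5.5·36 − 0.5·31.5 = 182.2500; (r_i+r_j)·cross = 6·182.2500 = 1093.5000
Σcross = 472.0000 → A = |Σcross|/2 = 236.0000 mm²
Σ(r_i+r_j)·cross = 10681.0000 → first moment M = |Σ|/6 = 1780.1667
R_c = M/A = 1780.1667/236.0000 = 7.5431 mm
θ = 299° = 5.218534 rad
V = θ·R_c·A = 5.218534·7.5431·236.0000 = 9289.861 mm³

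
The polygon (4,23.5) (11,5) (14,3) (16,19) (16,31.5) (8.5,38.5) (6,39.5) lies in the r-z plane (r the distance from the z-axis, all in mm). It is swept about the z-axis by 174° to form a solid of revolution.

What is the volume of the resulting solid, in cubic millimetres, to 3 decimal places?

Profile (r,z), 7 vertices: (4,23.5) (11,5) (14,3) (16,19) (16,31.5) (8.5,38.5) (6,39.5)
edge 0: (4,23.5)→(11,5)  cross = 4·5 − 11·23.5 = -238.5000; (r_i+r_j)·cross = 15·-238.5000 = -3577.5000
edge 1: (11,5)→(14,3)  cross = 11·3 − 14·5 = -37.0000; (r_i+r_j)·cross = 25·-37.0000 = -925.0000
edge 2: (14,3)→(16,19)  cross = 14·19 − 16·3 = 218.0000; (r_i+r_j)·cross = 30·218.0000 = 6540.0000
edge 3: (16,19)→(16,31.5)  cross = 16·31.5 − 16·19 = 200.0000; (r_i+r_j)·cross = 32·200.0000 = 6400.0000
edge 4: (16,31.5)→(8.5,38.5)  cross = 16·38.5 − 8.5·31.5 = 348.2500; (r_i+r_j)·cross = 24.5·348.2500 = 8532.1250
edge 5: (8.5,38.5)→(6,39.5)  cross = 8.5·39.5 − 6·38.5 = 104.7500; (r_i+r_j)·cross = 14.5·104.7500 = 1518.8750
edge 6: (6,39.5)→(4,23.5)  cross = 6·23.5 − 4·39.5 = -17.0000; (r_i+r_j)·cross = 10·-17.0000 = -170.0000
Σcross = 578.5000 → A = |Σcross|/2 = 289.2500 mm²
Σ(r_i+r_j)·cross = 18318.5000 → first moment M = |Σ|/6 = 3053.0833
R_c = M/A = 3053.0833/289.2500 = 10.5552 mm
θ = 174° = 3.036873 rad
V = θ·R_c·A = 3.036873·10.5552·289.2500 = 9271.826 mm³

Volume = 9271.826 mm³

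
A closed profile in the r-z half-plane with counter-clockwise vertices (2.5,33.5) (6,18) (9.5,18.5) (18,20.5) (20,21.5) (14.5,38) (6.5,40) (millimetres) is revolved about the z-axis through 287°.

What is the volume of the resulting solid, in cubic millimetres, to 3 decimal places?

Profile (r,z), 7 vertices: (2.5,33.5) (6,18) (9.5,18.5) (18,20.5) (20,21.5) (14.5,38) (6.5,40)
edge 0: (2.5,33.5)→(6,18)  cross = 2.5·18 − 6·33.5 = -156.0000; (r_i+r_j)·cross = 8.5·-156.0000 = -1326.0000
edge 1: (6,18)→(9.5,18.5)  cross = 6·18.5 − 9.5·18 = -60.0000; (r_i+r_j)·cross = 15.5·-60.0000 = -930.0000
edge 2: (9.5,18.5)→(18,20.5)  cross = 9.5·20.5 − 18·18.5 = -138.2500; (r_i+r_j)·cross = 27.5·-138.2500 = -3801.8750
edge 3: (18,20.5)→(20,21.5)  cross = 18·21.5 − 20·20.5 = -23.0000; (r_i+r_j)·cross = 38·-23.0000 = -874.0000
edge 4: (20,21.5)→(14.5,38)  cross = 20·38 − 14.5·21.5 = 448.2500; (r_i+r_j)·cross = 34.5·448.2500 = 15464.6250
edge 5: (14.5,38)→(6.5,40)  cross = 14.5·40 − 6.5·38 = 333.0000; (r_i+r_j)·cross = 21·333.0000 = 6993.0000
edge 6: (6.5,40)→(2.5,33.5)  cross = 6.5·33.5 − 2.5·40 = 117.7500; (r_i+r_j)·cross = 9·117.7500 = 1059.7500
Σcross = 521.7500 → A = |Σcross|/2 = 260.8750 mm²
Σ(r_i+r_j)·cross = 16585.5000 → first moment M = |Σ|/6 = 2764.2500
R_c = M/A = 2764.2500/260.8750 = 10.5961 mm
θ = 287° = 5.009095 rad
V = θ·R_c·A = 5.009095·10.5961·260.8750 = 13846.391 mm³

Volume = 13846.391 mm³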